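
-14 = -14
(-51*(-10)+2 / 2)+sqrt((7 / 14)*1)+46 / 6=sqrt(2) / 2+1556 / 3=519.37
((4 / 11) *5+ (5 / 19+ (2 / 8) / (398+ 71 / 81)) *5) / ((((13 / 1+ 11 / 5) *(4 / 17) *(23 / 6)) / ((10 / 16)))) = 0.14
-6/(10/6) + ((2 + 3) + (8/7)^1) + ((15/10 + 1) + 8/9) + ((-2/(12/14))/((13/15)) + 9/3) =51101/8190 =6.24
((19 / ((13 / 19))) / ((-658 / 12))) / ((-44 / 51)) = 55233 / 94094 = 0.59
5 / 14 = 0.36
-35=-35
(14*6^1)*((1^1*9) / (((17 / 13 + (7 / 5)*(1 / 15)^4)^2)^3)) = 239956302564952816237695515155792236328125 / 1587445722576544478048314791144774959104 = 151.16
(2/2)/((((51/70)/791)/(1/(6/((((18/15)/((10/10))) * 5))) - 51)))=-2768500/51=-54284.31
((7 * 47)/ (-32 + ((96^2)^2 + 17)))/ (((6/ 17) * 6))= 5593/ 3057647076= 0.00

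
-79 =-79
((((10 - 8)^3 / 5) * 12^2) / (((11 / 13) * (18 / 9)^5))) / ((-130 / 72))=-1296 / 275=-4.71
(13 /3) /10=13 /30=0.43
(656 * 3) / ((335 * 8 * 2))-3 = -882 / 335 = -2.63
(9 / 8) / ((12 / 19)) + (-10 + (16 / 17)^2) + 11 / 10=-288211 / 46240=-6.23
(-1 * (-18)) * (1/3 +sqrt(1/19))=18 * sqrt(19)/19 +6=10.13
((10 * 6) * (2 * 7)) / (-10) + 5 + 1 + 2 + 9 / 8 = -599 / 8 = -74.88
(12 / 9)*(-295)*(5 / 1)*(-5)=29500 / 3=9833.33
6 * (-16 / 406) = -48 / 203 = -0.24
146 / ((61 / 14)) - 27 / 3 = 1495 / 61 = 24.51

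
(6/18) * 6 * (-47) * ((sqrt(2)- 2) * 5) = 940- 470 * sqrt(2) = 275.32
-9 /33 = -3 /11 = -0.27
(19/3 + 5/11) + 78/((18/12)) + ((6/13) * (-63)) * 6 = -49624/429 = -115.67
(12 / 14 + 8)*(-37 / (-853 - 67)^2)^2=42439 / 2507375360000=0.00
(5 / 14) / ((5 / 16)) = 8 / 7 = 1.14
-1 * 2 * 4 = -8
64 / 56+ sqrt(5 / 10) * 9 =8 / 7+ 9 * sqrt(2) / 2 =7.51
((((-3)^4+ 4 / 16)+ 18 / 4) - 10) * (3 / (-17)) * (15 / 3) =-4545 / 68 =-66.84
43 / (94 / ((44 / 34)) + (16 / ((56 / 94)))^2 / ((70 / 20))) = 162239 / 1051625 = 0.15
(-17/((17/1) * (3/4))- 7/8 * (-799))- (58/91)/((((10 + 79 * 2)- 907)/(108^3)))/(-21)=7299026653/11297832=646.06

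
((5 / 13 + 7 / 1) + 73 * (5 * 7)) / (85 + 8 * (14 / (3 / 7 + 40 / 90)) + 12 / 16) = 7328420 / 612157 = 11.97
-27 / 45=-3 / 5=-0.60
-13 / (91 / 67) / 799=-67 / 5593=-0.01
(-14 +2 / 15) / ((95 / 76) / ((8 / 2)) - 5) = 3328 / 1125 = 2.96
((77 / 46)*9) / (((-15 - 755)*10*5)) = -9 / 23000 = -0.00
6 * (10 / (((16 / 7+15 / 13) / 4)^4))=109.74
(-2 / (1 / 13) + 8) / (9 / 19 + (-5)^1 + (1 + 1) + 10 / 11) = 1881 / 169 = 11.13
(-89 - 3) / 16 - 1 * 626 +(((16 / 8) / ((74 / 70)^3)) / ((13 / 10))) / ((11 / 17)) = -18245708733 / 28973516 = -629.74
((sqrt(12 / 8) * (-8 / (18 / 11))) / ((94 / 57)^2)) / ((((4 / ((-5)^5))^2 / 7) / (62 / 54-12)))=79536337890625 * sqrt(6) / 1908576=102077907.22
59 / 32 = 1.84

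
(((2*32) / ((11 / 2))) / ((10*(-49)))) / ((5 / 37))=-2368 / 13475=-0.18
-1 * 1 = -1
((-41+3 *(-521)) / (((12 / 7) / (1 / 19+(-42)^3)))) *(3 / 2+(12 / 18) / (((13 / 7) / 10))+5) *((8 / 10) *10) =12438794700556 / 2223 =5595499190.53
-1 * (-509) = 509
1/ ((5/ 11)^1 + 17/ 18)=198/ 277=0.71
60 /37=1.62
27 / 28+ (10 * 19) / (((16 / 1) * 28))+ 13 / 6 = 2389 / 672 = 3.56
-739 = -739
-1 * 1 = -1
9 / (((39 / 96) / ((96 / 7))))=27648 / 91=303.82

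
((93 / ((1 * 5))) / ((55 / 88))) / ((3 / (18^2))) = 80352 / 25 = 3214.08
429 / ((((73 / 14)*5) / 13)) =78078 / 365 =213.91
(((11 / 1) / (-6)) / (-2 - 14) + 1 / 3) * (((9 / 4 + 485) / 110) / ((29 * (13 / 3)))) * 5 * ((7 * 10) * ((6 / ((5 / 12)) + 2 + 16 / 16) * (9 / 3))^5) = 2141691184.41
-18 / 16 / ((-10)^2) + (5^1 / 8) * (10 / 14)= 2437 / 5600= 0.44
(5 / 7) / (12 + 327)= 5 / 2373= 0.00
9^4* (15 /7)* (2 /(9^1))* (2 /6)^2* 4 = 9720 /7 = 1388.57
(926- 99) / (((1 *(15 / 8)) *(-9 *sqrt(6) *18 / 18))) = -3308 *sqrt(6) / 405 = -20.01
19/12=1.58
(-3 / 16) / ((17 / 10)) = -15 / 136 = -0.11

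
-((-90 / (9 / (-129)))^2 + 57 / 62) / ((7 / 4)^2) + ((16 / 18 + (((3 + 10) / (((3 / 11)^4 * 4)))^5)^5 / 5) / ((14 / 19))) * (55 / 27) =44102005944341384670975357696221666197681293871504309193499401231802292785832342549825745911613688032700437006343693790169104691196751973 / 47596694062705339106400184915474627789126804695789193549508430004224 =926577082984798365915802300000000000000000000000000000000000000000000.00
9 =9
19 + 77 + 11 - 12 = 95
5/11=0.45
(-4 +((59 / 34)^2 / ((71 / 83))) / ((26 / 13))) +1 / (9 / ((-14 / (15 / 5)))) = -12225623 / 4432104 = -2.76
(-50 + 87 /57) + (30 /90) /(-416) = -1149427 /23712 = -48.47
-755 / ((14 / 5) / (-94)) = 177425 / 7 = 25346.43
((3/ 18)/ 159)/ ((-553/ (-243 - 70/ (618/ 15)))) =12602/ 27169443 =0.00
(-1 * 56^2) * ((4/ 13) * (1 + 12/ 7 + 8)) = -134400/ 13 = -10338.46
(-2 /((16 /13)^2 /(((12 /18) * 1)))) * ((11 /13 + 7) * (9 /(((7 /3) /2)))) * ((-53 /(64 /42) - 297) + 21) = 59341815 /3584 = 16557.43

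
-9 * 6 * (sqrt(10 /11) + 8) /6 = -72 - 9 * sqrt(110) /11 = -80.58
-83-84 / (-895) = -74201 / 895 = -82.91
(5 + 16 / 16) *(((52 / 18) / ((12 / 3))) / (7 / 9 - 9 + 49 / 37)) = -1443 / 2297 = -0.63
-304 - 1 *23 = -327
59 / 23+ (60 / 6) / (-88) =2481 / 1012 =2.45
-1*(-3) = 3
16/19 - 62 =-1162/19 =-61.16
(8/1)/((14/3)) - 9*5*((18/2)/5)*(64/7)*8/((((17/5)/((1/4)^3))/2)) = -6276/119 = -52.74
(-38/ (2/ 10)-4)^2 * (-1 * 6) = -225816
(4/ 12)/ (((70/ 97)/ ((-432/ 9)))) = -776/ 35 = -22.17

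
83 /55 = 1.51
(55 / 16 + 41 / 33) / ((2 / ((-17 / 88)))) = -0.45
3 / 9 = 1 / 3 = 0.33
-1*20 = -20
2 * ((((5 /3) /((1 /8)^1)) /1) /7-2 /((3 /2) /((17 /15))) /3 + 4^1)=10208 /945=10.80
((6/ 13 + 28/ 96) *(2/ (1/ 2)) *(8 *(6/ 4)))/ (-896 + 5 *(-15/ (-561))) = -87890/ 2177851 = -0.04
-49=-49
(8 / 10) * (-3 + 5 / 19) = -208 / 95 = -2.19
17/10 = 1.70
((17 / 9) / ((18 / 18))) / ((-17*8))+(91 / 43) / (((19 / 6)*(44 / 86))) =19447 / 15048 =1.29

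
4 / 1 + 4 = 8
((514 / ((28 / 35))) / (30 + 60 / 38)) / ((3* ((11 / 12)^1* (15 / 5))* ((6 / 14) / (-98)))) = -1674869 / 2970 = -563.93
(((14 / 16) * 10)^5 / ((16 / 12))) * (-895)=-141021234375 / 4096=-34429012.30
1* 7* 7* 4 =196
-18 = -18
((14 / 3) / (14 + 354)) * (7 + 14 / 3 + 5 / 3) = 35 / 207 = 0.17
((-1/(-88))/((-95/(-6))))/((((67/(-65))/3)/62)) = -3627/28006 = -0.13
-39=-39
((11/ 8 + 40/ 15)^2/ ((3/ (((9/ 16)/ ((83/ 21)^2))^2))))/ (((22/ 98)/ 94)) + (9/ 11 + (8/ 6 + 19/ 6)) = 8.27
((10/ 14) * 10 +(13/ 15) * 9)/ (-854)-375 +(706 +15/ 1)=10341417/ 29890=345.98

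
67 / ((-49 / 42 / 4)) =-229.71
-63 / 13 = -4.85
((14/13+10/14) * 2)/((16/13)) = 163/56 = 2.91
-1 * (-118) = 118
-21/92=-0.23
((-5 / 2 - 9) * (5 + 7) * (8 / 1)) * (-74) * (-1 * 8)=-653568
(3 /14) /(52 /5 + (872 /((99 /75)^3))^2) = 19372019535 /12995783938681432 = 0.00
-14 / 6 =-7 / 3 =-2.33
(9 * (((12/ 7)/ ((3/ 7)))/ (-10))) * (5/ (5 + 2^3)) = -18/ 13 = -1.38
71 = 71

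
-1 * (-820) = 820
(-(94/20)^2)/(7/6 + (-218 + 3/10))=6627/64960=0.10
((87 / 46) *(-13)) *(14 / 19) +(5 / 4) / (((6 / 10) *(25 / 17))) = -87575 / 5244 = -16.70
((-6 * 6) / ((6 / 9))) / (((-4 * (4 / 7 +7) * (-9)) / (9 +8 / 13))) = -2625 / 1378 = -1.90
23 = 23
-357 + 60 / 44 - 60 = -4572 / 11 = -415.64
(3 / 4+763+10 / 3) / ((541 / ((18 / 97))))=27615 / 104954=0.26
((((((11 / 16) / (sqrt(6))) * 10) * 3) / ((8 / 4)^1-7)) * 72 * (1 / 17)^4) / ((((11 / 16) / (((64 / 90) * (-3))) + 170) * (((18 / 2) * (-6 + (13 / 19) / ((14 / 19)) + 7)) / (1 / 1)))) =-39424 * sqrt(6) / 195908945625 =-0.00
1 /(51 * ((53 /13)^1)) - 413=-1116326 /2703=-413.00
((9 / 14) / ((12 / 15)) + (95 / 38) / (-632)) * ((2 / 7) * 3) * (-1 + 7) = 63675 / 15484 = 4.11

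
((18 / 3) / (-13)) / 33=-2 / 143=-0.01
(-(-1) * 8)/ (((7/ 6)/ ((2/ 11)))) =96/ 77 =1.25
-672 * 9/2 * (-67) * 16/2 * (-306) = -495984384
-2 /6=-1 /3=-0.33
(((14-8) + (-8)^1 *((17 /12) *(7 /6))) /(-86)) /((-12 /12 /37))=-2405 /774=-3.11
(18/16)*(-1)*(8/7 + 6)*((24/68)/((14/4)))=-675/833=-0.81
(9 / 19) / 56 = 0.01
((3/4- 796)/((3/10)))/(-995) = 3181/1194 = 2.66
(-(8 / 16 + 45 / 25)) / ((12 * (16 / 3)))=-23 / 640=-0.04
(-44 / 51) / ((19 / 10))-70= -68270 / 969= -70.45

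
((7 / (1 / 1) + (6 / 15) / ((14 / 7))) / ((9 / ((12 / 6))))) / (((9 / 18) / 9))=144 / 5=28.80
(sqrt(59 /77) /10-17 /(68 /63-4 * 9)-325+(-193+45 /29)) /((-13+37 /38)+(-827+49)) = 625448479 /957669900-19 * sqrt(4543) /11558085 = 0.65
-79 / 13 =-6.08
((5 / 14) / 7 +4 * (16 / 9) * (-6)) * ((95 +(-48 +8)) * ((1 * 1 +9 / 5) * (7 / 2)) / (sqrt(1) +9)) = -137819 / 60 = -2296.98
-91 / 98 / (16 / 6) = -39 / 112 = -0.35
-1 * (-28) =28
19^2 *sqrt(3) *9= 3249 *sqrt(3)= 5627.43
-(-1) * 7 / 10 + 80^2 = 64007 / 10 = 6400.70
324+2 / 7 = 2270 / 7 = 324.29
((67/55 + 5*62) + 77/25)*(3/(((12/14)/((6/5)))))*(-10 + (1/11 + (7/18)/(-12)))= -1786408988/136125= -13123.30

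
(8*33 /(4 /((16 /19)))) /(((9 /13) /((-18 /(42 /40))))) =-183040 /133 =-1376.24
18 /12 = 3 /2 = 1.50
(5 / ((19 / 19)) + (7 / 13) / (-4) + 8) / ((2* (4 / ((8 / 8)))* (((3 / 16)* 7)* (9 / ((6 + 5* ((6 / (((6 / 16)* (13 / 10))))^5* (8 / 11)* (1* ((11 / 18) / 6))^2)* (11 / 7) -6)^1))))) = 3536715776000000 / 1551765998601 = 2279.16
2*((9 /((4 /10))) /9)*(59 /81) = 295 /81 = 3.64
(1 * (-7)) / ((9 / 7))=-49 / 9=-5.44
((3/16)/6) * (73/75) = 73/2400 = 0.03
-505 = -505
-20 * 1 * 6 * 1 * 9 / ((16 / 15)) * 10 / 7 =-10125 / 7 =-1446.43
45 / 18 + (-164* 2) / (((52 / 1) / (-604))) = 99121 / 26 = 3812.35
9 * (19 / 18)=19 / 2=9.50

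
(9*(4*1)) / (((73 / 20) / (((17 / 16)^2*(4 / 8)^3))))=13005 / 9344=1.39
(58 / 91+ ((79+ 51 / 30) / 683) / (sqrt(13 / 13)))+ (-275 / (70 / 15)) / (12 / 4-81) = 144483 / 95620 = 1.51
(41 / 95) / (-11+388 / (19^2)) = -0.04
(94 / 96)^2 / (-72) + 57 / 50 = 4672583 / 4147200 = 1.13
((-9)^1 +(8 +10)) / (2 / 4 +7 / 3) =54 / 17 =3.18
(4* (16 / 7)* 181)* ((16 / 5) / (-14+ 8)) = -92672 / 105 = -882.59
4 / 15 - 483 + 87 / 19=-136274 / 285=-478.15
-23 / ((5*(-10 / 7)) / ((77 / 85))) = 2.92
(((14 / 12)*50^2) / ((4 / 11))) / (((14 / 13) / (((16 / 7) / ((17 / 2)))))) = 715000 / 357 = 2002.80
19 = 19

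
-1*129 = -129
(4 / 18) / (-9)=-2 / 81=-0.02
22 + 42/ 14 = 25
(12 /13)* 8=96 /13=7.38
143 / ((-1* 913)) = -0.16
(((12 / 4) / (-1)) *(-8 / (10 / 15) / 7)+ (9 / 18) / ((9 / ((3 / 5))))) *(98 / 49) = 1087 / 105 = 10.35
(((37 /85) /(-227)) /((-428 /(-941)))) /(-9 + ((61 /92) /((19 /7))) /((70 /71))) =0.00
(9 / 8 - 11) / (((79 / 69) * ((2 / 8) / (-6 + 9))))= -207 / 2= -103.50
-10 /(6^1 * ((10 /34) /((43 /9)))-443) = 7310 /323563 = 0.02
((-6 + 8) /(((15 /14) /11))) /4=77 /15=5.13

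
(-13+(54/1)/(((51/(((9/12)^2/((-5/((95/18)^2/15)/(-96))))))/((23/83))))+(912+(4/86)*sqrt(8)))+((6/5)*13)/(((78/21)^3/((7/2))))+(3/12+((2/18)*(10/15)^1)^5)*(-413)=4*sqrt(2)/43+109861443601324721/136865040572520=802.83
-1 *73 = -73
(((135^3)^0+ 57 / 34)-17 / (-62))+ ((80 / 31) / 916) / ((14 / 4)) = 2493345 / 844781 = 2.95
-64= -64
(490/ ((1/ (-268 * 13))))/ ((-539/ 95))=3309800/ 11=300890.91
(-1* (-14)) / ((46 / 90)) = 630 / 23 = 27.39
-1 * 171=-171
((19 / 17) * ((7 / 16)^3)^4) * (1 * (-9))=-2366860111371 / 4785074604081152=-0.00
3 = 3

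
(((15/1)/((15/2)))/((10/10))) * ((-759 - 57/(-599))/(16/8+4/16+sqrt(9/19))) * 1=-2228928/2995+156416 * sqrt(19)/2995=-516.57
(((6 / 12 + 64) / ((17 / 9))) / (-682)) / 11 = -0.00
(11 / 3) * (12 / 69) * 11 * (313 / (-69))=-151492 / 4761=-31.82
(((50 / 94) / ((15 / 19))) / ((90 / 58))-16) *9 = -19753 / 141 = -140.09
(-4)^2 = 16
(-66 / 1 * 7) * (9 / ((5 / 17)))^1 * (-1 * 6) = 424116 / 5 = 84823.20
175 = 175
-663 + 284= -379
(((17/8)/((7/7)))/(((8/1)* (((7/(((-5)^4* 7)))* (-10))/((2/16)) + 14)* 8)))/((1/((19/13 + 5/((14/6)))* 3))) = 5125/198016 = 0.03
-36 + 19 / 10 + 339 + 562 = 866.90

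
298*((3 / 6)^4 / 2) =149 / 16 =9.31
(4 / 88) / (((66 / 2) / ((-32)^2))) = 512 / 363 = 1.41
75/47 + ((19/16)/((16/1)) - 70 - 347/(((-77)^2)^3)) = -171353834527206187/2507738077230848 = -68.33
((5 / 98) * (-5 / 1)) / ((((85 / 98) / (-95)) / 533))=253175 / 17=14892.65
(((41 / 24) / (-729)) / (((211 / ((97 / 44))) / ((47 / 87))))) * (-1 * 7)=1308433 / 14131659168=0.00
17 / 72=0.24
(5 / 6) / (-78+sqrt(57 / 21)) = -455 / 42569 - 5 * sqrt(133) / 255414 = -0.01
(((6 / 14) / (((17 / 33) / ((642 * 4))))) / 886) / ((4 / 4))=127116 / 52717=2.41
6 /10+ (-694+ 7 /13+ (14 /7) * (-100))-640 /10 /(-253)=-14678948 /16445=-892.61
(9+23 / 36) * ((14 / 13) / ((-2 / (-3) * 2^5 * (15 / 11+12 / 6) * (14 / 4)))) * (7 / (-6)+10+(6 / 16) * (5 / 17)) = 13928233 / 37679616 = 0.37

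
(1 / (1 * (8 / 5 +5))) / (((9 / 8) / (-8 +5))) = -40 / 99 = -0.40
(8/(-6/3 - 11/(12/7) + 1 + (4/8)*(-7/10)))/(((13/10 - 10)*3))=800/20271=0.04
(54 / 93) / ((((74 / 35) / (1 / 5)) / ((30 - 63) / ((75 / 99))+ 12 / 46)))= -1568511 / 659525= -2.38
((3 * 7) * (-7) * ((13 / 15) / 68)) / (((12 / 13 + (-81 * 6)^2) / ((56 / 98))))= -1183 / 260997600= -0.00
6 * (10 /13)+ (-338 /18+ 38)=2789 /117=23.84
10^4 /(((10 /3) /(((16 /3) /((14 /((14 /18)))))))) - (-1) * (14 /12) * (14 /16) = 128147 /144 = 889.91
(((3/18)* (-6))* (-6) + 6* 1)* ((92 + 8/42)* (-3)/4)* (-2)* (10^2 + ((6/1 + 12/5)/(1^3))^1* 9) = 10198848/35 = 291395.66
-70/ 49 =-10/ 7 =-1.43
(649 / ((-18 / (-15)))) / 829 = 3245 / 4974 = 0.65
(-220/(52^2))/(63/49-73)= 385/339352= 0.00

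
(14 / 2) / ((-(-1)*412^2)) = 7 / 169744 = 0.00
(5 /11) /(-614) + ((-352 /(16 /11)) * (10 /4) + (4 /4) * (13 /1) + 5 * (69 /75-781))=-4492.40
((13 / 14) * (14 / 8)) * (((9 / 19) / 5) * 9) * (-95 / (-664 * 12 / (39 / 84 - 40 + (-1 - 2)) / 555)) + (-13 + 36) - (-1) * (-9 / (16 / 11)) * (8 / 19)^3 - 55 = -1723843337809 / 4080720896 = -422.44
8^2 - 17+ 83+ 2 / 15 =1952 / 15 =130.13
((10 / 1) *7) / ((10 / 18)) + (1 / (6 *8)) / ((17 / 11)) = 102827 / 816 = 126.01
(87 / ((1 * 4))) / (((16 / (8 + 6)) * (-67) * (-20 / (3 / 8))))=1827 / 343040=0.01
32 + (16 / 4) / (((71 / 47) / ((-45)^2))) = 382972 / 71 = 5393.97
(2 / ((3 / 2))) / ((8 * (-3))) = -1 / 18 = -0.06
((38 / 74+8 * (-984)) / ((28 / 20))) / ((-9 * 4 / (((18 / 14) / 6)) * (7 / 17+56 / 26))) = 321825725 / 24671304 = 13.04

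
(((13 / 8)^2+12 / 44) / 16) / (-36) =-2051 / 405504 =-0.01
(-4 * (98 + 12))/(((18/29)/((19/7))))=-121220/63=-1924.13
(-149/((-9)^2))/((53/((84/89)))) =-4172/127359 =-0.03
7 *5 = 35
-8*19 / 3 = -152 / 3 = -50.67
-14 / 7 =-2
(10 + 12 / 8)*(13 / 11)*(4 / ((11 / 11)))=598 / 11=54.36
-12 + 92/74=-398/37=-10.76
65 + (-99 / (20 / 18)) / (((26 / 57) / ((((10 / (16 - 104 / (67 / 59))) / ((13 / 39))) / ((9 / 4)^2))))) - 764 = -1875348 / 2743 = -683.69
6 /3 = 2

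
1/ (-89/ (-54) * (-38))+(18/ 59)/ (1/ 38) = 1155051/ 99769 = 11.58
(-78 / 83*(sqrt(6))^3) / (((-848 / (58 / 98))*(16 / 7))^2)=-98397*sqrt(6) / 187174141952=-0.00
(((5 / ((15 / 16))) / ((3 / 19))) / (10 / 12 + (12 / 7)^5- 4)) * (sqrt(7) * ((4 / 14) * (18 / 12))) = 1459808 * sqrt(7) / 1173659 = 3.29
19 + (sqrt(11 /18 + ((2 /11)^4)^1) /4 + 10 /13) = sqrt(322678) /2904 + 257 /13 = 19.96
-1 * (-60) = 60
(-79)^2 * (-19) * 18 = -2134422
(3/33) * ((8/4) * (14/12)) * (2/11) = 14/363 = 0.04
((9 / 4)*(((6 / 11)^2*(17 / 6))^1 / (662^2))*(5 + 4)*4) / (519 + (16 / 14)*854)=0.00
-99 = -99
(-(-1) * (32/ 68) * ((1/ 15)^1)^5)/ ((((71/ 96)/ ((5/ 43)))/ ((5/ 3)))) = 256/ 1576492875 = 0.00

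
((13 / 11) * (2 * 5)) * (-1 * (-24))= 3120 / 11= 283.64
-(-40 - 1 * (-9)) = 31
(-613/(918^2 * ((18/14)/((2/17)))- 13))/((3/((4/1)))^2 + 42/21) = -68656/2643200095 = -0.00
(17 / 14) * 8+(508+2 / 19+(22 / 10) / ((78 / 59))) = 26945617 / 51870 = 519.48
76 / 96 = 19 / 24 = 0.79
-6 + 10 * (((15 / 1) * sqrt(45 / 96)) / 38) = -3.30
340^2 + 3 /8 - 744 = 918851 /8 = 114856.38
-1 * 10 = -10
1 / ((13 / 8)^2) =64 / 169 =0.38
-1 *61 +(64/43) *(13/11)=-28021/473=-59.24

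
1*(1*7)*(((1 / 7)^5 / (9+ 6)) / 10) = 1 / 360150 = 0.00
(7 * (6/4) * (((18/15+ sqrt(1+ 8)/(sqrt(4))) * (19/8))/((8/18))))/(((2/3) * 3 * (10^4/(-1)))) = -96957/12800000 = -0.01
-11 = -11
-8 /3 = -2.67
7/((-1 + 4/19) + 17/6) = 798/233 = 3.42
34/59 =0.58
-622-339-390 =-1351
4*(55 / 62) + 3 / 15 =581 / 155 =3.75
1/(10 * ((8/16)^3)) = 4/5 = 0.80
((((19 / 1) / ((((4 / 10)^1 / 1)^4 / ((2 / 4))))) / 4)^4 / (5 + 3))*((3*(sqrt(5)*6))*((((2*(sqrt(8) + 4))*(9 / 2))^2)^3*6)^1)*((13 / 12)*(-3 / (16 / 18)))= -3305021966499282989501953125*sqrt(5) / 33554432 - 1168442109368433380126953125*sqrt(10) / 16777216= -440482215390624391722.85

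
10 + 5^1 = 15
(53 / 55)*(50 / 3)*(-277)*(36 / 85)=-352344 / 187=-1884.19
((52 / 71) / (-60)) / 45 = -13 / 47925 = -0.00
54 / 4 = 27 / 2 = 13.50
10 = 10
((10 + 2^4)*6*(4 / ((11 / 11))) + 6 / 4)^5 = 3063984390631251 / 32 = 95749512207226.59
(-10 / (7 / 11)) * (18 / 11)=-25.71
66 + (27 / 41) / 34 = 92031 / 1394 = 66.02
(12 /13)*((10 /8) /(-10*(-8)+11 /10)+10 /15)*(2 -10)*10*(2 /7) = -1062080 /73801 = -14.39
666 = 666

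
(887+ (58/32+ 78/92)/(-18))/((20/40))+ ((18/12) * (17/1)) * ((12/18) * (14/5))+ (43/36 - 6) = 30081221/16560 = 1816.50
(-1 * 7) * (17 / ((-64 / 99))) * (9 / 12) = 35343 / 256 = 138.06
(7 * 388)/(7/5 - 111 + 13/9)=-25.11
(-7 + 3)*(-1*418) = 1672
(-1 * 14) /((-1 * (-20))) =-7 /10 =-0.70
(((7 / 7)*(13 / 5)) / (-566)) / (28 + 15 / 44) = -286 / 1764505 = -0.00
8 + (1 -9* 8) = -63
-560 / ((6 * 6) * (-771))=140 / 6939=0.02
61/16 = 3.81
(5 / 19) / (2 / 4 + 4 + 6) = 10 / 399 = 0.03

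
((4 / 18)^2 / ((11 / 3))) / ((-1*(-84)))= 1 / 6237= 0.00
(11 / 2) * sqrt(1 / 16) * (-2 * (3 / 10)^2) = -99 / 400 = -0.25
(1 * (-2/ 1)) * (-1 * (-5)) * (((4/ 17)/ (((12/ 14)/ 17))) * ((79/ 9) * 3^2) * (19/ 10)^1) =-21014/ 3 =-7004.67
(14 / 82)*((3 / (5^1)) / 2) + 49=20111 / 410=49.05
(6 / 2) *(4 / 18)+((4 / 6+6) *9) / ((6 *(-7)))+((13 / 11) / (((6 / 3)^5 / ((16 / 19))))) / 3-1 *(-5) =12431 / 2926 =4.25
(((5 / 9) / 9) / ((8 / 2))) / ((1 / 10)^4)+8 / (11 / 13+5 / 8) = 219988 / 1377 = 159.76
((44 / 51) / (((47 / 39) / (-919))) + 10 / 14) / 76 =-3675681 / 425068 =-8.65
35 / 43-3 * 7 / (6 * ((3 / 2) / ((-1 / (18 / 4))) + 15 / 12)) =686 / 473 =1.45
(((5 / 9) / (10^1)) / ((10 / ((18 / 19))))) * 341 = 341 / 190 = 1.79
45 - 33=12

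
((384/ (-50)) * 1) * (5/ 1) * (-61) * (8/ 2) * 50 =468480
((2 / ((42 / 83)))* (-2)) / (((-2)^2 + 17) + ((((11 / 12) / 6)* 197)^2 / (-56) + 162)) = -2294784 / 48429743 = -0.05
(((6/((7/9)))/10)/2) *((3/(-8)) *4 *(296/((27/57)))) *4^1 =-50616/35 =-1446.17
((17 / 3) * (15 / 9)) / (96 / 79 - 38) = -6715 / 26154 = -0.26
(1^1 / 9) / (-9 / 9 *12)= -1 / 108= -0.01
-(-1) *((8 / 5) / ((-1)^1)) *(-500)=800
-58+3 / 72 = -1391 / 24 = -57.96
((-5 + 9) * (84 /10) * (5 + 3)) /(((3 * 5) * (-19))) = -448 /475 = -0.94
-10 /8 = -5 /4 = -1.25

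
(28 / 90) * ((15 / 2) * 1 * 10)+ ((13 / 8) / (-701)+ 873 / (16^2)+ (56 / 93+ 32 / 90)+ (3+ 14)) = 11189967071 / 250341120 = 44.70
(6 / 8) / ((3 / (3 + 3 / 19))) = 15 / 19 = 0.79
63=63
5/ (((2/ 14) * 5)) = 7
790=790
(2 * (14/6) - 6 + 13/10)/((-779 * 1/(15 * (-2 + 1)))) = -1/1558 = -0.00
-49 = -49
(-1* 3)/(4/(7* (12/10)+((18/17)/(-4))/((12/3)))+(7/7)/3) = -17001/4609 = -3.69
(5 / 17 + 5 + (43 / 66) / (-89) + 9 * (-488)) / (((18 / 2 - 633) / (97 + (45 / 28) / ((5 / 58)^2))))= 1200690683587 / 545224680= 2202.19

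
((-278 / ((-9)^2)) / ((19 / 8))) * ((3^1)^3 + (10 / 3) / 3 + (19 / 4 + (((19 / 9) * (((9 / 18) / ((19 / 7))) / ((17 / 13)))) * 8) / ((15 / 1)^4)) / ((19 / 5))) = -1921974034036 / 45297964125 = -42.43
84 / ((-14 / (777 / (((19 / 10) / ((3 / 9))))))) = -15540 / 19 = -817.89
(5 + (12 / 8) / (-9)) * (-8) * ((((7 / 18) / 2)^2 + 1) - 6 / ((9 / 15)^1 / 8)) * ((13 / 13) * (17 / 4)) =50451155 / 3888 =12976.12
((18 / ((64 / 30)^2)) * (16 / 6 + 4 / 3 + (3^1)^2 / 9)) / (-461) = -10125 / 236032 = -0.04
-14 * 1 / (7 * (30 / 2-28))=2 / 13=0.15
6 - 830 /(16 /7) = -2857 /8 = -357.12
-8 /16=-1 /2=-0.50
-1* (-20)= 20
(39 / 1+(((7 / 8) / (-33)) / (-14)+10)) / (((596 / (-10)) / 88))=-129365 / 1788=-72.35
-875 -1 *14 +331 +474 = -84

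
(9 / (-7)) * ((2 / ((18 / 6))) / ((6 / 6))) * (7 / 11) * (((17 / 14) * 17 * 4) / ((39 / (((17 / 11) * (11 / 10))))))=-1.96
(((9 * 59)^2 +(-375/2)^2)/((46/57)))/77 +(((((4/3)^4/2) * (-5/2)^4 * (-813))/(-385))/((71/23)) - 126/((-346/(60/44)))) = 24179292826573/4698689688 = 5145.97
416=416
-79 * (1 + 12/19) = -2449/19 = -128.89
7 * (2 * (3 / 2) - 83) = -560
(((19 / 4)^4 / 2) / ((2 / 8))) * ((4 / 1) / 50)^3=0.52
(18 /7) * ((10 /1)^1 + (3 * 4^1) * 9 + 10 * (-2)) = 252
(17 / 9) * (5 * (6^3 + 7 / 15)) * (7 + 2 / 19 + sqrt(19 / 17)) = 3247 * sqrt(323) / 27 + 275995 / 19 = 16687.38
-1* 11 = -11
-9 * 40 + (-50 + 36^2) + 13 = 899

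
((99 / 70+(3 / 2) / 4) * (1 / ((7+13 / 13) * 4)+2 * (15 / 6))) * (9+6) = 34569 / 256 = 135.04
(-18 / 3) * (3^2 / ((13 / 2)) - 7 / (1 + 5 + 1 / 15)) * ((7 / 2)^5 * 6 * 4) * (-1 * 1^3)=453789 / 26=17453.42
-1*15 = -15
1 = 1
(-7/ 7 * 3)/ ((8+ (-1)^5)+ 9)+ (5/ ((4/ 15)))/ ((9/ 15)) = 497/ 16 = 31.06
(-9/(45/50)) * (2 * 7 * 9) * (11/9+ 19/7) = -4960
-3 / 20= -0.15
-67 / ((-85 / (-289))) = -1139 / 5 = -227.80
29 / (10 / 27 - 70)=-783 / 1880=-0.42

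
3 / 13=0.23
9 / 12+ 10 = 43 / 4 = 10.75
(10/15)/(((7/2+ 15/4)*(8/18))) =6/29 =0.21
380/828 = 95/207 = 0.46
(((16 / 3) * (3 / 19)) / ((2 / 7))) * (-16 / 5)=-896 / 95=-9.43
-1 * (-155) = 155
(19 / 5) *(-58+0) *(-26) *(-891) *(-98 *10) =5003670672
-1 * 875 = -875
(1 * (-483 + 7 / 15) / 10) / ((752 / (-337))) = 25949 / 1200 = 21.62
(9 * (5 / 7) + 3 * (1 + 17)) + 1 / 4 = 1699 / 28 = 60.68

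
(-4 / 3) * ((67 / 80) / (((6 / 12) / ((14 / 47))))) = -469 / 705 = -0.67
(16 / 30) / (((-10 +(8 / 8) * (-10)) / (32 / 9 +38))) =-748 / 675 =-1.11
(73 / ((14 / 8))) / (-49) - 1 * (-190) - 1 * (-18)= 207.15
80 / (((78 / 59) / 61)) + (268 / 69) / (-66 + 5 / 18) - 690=244980826 / 81627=3001.22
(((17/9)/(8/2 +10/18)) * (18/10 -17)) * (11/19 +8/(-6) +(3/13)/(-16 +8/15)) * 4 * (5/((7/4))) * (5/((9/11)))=989252440/2921373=338.63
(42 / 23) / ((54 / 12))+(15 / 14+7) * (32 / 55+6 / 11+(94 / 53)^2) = 2603829013 / 74621085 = 34.89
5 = 5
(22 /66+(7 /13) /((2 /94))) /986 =500 /19227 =0.03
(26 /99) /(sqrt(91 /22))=2* sqrt(2002) /693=0.13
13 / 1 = 13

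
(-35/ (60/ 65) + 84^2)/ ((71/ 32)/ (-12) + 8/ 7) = 18864608/ 2575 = 7326.06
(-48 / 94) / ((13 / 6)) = -144 / 611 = -0.24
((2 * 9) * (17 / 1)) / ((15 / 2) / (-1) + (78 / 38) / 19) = -24548 / 593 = -41.40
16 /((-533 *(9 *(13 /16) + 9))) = -256 /139113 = -0.00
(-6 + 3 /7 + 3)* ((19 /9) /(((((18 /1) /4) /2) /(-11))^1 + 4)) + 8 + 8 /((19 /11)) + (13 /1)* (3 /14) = 621331 /44422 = 13.99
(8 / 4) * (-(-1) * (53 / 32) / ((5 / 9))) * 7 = 3339 / 80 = 41.74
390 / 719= 0.54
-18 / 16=-9 / 8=-1.12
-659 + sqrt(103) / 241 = -658.96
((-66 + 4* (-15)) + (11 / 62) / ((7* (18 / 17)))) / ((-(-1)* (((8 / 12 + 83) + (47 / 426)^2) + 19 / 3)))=-1.40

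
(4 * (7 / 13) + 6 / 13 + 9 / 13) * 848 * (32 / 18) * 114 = 22170112 / 39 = 568464.41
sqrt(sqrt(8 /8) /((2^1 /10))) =sqrt(5) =2.24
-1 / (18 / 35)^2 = -3.78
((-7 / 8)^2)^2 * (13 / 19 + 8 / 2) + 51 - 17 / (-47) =197910519 / 3657728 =54.11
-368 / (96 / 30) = -115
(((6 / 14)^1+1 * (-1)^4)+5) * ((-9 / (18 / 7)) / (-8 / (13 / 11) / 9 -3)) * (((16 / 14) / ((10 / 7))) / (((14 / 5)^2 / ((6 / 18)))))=8775 / 43022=0.20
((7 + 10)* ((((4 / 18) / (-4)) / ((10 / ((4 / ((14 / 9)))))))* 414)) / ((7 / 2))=-7038 / 245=-28.73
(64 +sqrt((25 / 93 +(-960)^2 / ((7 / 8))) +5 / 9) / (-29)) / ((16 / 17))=68 - 17 * sqrt(446371779770) / 302064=30.40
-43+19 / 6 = -239 / 6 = -39.83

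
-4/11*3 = -12/11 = -1.09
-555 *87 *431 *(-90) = 1872975150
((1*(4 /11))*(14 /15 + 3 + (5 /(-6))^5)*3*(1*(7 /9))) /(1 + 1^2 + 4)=961121 /1924560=0.50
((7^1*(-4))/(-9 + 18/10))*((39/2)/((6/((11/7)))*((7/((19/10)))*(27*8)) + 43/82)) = 3898895/156246801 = 0.02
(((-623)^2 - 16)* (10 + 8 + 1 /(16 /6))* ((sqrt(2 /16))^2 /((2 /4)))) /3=19017537 /32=594298.03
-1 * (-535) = 535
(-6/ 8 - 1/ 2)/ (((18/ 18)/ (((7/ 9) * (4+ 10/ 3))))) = -7.13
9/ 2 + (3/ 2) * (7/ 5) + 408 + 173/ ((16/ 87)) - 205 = 92023/ 80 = 1150.29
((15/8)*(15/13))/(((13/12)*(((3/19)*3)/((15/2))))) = 21375/676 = 31.62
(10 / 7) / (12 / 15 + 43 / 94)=4700 / 4137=1.14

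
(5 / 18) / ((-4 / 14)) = -35 / 36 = -0.97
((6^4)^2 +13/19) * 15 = 478690755/19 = 25194250.26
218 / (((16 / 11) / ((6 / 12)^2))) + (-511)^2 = 8357071 / 32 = 261158.47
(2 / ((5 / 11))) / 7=22 / 35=0.63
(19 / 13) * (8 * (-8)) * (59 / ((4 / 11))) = -197296 / 13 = -15176.62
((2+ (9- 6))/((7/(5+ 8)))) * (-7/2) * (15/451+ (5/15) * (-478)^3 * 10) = 32016480435875/2706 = 11831663132.25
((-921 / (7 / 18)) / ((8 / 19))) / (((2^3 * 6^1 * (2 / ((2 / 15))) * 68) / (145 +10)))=-542469 / 30464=-17.81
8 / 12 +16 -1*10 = 20 / 3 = 6.67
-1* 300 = -300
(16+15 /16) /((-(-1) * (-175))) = -271 /2800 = -0.10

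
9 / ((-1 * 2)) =-9 / 2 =-4.50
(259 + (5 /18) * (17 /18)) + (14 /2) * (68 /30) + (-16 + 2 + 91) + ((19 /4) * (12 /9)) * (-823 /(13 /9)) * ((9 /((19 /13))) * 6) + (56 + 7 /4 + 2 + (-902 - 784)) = -54513049 /405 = -134600.12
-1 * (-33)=33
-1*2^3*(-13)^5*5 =14851720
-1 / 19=-0.05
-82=-82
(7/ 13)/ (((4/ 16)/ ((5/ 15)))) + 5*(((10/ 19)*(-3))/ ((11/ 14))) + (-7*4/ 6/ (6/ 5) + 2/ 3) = -306937/ 24453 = -12.55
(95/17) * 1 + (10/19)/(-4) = 3525/646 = 5.46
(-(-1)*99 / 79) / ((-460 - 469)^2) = 99 / 68180239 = 0.00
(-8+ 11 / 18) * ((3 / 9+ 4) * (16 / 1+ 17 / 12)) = -361361 / 648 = -557.66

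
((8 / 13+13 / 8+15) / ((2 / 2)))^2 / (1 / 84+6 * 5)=67511829 / 6816784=9.90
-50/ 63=-0.79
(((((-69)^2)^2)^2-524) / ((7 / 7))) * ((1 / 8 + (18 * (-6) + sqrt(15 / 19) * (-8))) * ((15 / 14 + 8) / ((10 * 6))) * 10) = -56312815635696051317 / 672-6868673005512722 * sqrt(285) / 21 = -89320573090048863.83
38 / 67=0.57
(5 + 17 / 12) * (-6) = -77 / 2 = -38.50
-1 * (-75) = 75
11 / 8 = 1.38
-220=-220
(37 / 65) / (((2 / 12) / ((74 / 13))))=16428 / 845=19.44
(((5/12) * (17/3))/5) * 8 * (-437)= -14858/9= -1650.89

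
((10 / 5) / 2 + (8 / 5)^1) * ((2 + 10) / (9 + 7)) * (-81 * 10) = -3159 / 2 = -1579.50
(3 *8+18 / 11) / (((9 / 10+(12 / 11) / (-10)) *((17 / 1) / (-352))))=-330880 / 493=-671.16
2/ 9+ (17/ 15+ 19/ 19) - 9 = -299/ 45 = -6.64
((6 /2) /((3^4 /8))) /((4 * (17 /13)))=26 /459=0.06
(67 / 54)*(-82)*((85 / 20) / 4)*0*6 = 0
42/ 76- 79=-78.45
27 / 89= 0.30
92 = 92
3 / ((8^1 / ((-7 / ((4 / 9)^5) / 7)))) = -177147 / 8192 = -21.62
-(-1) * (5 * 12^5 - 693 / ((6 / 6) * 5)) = 6220107 / 5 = 1244021.40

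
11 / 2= 5.50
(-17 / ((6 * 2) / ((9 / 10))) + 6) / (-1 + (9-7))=189 / 40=4.72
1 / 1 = 1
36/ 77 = 0.47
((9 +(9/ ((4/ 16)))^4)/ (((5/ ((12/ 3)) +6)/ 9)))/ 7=297864.53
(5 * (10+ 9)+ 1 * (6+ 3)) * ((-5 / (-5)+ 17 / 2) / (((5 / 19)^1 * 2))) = 1877.20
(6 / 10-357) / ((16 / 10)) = -891 / 4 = -222.75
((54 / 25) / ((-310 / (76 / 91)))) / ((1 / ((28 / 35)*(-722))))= 5926176 / 1763125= 3.36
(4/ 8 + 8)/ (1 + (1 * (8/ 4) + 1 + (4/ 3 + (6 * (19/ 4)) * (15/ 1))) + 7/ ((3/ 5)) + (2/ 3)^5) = 4131/ 216091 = 0.02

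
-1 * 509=-509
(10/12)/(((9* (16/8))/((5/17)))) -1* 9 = -16499/1836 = -8.99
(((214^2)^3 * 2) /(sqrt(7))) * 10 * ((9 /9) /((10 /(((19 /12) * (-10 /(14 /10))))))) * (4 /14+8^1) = -6803586152220370.11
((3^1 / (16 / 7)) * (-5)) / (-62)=0.11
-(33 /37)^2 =-1089 /1369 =-0.80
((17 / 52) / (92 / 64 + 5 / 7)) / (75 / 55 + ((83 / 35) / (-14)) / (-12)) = 30787680 / 279191029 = 0.11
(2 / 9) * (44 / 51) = 88 / 459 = 0.19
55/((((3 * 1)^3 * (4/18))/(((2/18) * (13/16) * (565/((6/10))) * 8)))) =2019875/324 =6234.18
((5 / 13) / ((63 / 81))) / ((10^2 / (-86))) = -387 / 910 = -0.43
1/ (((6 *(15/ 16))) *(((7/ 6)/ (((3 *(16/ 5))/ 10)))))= 128/ 875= 0.15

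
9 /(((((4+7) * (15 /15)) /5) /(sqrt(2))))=45 * sqrt(2) /11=5.79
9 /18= 1 /2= 0.50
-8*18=-144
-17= -17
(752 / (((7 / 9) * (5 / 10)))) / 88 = 1692 / 77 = 21.97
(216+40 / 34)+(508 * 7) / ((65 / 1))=300432 / 1105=271.88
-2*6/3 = -4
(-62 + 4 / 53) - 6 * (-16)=1806 / 53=34.08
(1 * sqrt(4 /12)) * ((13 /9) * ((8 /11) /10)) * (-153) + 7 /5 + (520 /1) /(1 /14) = 36407 /5 - 884 * sqrt(3) /165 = 7272.12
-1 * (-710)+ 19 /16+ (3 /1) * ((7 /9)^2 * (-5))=303313 /432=702.11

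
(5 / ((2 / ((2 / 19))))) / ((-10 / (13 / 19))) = -0.02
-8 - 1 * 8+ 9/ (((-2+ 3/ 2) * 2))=-25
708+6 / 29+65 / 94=1932457 / 2726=708.90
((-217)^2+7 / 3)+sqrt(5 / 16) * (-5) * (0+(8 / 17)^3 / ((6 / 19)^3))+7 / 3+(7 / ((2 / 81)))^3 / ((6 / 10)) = 912551563 / 24 - 548720 * sqrt(5) / 132651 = 38022972.54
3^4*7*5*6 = 17010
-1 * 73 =-73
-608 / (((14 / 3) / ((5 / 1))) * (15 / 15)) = -4560 / 7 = -651.43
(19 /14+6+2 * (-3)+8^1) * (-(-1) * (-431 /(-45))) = 56461 /630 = 89.62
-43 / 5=-8.60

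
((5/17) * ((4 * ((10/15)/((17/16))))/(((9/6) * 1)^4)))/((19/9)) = 10240/148257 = 0.07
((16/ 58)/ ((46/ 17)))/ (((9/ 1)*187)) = 4/ 66033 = 0.00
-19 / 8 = -2.38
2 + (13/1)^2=171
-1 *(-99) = 99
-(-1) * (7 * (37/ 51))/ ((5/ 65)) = 3367/ 51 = 66.02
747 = 747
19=19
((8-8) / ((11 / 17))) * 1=0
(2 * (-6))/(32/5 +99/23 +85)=-690/5503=-0.13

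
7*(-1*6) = -42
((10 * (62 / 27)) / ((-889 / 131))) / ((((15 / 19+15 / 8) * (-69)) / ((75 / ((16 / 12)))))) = 15431800 / 14905863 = 1.04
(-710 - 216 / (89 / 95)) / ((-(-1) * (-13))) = 83710 / 1157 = 72.35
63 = 63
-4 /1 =-4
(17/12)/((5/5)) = 17/12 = 1.42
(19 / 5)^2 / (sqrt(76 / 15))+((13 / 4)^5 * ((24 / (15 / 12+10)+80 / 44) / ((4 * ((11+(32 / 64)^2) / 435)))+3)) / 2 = 19 * sqrt(285) / 50+7571778149 / 1013760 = 7475.42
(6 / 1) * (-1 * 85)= -510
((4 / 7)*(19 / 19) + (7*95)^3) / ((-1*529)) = -2058557379 / 3703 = -555916.12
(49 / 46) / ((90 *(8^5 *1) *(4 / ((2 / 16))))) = 49 / 4341104640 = 0.00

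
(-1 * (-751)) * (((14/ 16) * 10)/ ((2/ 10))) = 131425/ 4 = 32856.25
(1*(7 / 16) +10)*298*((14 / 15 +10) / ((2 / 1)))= 1020203 / 60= 17003.38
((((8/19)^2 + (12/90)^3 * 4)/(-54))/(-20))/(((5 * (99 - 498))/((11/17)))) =-312884/5578360396875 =-0.00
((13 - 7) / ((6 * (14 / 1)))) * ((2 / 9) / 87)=1 / 5481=0.00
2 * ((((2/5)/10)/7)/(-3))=-2/525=-0.00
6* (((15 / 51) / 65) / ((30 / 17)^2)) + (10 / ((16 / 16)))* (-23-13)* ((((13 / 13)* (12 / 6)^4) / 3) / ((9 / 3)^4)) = -415847 / 17550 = -23.69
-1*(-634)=634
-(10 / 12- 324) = 1939 / 6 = 323.17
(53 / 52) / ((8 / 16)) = 2.04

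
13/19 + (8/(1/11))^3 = 12947981/19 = 681472.68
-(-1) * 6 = 6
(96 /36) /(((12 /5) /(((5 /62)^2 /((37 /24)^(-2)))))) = 171125 /9963648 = 0.02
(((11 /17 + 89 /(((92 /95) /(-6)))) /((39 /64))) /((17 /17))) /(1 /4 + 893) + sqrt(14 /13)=0.03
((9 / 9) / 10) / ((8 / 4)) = 1 / 20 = 0.05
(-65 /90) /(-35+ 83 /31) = 403 /18036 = 0.02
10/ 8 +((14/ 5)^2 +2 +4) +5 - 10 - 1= 909/ 100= 9.09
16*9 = 144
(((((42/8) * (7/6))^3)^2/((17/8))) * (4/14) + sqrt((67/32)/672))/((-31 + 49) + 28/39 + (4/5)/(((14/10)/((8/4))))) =357.45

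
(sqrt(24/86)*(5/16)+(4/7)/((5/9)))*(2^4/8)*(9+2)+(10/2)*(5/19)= 55*sqrt(129)/172+15923/665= 27.58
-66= -66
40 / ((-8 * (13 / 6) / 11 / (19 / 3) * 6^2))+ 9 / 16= -7307 / 1872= -3.90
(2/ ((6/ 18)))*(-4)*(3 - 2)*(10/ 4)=-60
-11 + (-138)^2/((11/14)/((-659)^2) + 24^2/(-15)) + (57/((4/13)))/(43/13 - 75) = -2217371577361433/4351870633744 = -509.52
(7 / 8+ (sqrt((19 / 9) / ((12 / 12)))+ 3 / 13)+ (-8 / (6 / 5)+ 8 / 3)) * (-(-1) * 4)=-301 / 26+ 4 * sqrt(19) / 3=-5.77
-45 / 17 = -2.65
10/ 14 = 5/ 7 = 0.71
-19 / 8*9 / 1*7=-149.62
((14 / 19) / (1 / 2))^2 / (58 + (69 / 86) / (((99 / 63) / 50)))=370832 / 14262749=0.03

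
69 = 69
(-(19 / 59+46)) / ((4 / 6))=-8199 / 118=-69.48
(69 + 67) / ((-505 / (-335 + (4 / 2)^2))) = 45016 / 505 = 89.14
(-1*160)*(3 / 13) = -480 / 13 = -36.92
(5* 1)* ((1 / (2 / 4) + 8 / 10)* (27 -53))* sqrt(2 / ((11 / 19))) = -364* sqrt(418) / 11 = -676.55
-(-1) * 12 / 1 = 12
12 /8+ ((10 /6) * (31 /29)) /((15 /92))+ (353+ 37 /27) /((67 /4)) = 3523663 /104922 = 33.58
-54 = -54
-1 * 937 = -937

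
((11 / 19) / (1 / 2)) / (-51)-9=-8743 / 969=-9.02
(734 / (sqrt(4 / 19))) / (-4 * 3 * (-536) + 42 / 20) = 3670 * sqrt(19) / 64341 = 0.25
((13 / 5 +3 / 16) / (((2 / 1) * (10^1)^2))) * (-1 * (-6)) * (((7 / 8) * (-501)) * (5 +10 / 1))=-7038549 / 12800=-549.89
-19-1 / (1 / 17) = -36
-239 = -239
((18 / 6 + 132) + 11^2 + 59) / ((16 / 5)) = 1575 / 16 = 98.44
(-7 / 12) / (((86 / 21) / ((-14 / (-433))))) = -343 / 74476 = -0.00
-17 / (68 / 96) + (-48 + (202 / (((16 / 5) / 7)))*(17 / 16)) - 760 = -46401 / 128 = -362.51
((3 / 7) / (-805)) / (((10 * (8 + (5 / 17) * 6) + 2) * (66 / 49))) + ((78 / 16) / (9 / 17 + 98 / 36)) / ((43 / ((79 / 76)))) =101004221719 / 2787205892240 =0.04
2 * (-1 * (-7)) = 14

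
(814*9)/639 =814/71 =11.46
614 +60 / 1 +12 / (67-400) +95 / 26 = 1955605 / 2886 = 677.62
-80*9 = -720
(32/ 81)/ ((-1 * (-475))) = 0.00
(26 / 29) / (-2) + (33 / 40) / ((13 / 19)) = 11423 / 15080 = 0.76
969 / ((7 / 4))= 553.71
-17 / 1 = -17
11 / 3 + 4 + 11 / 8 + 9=433 / 24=18.04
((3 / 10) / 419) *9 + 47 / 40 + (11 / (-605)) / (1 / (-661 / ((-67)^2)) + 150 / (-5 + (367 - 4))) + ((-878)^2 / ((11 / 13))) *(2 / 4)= 15829366780956341 / 34749832040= 455523.55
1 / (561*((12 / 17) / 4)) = 0.01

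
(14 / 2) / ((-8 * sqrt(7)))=-sqrt(7) / 8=-0.33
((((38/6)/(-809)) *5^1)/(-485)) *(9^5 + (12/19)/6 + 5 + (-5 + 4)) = 374003/78473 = 4.77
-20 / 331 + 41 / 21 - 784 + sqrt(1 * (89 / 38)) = -5436433 / 6951 + sqrt(3382) / 38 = -780.58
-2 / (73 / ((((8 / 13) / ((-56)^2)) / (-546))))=1 / 101558184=0.00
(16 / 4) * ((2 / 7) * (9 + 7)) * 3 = 384 / 7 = 54.86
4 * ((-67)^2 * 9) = 161604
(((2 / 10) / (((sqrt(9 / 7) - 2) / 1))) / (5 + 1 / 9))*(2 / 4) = -63 / 4370 - 27*sqrt(7) / 8740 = -0.02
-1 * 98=-98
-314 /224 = -1.40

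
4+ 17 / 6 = 41 / 6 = 6.83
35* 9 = 315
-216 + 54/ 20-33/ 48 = -17119/ 80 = -213.99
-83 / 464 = -0.18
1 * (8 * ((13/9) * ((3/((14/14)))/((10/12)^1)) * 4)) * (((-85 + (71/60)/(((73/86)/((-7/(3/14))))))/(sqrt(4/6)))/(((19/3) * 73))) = -178389952 * sqrt(6)/7593825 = -57.54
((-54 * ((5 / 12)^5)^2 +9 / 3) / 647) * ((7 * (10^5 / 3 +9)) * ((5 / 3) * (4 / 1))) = 12008549233606135 / 1669188943872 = 7194.24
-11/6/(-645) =11/3870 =0.00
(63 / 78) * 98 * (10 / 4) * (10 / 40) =5145 / 104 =49.47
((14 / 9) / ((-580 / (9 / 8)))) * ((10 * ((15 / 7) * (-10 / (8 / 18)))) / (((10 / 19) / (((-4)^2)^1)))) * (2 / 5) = 513 / 29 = 17.69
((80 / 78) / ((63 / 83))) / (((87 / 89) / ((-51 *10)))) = -50231600 / 71253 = -704.98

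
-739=-739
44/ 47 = 0.94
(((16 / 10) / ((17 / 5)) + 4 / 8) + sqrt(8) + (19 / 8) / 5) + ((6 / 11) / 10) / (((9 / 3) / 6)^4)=17341 / 7480 + 2 * sqrt(2)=5.15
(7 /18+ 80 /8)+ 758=13831 /18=768.39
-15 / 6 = -5 / 2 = -2.50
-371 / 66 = -5.62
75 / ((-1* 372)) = -25 / 124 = -0.20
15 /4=3.75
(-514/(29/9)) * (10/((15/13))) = -40092/29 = -1382.48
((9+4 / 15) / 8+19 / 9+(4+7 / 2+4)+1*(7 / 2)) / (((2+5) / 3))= 6577 / 840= 7.83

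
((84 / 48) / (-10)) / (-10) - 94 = -37593 / 400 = -93.98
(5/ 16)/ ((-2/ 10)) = -25/ 16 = -1.56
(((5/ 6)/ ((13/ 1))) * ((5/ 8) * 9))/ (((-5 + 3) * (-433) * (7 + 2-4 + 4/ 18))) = 675/ 8466016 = 0.00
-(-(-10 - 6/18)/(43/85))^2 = -6943225/16641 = -417.24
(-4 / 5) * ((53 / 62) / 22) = -53 / 1705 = -0.03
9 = 9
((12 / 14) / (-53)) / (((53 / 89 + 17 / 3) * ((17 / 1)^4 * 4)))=-801 / 103618157104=-0.00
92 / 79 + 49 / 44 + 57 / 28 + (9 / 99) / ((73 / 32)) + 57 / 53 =255555229 / 47070254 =5.43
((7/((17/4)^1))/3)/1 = 28/51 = 0.55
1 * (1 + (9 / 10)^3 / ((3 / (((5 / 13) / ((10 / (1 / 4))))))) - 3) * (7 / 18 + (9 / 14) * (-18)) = 292729613 / 13104000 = 22.34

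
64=64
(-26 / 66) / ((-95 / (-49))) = -637 / 3135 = -0.20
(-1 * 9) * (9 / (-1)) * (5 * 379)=153495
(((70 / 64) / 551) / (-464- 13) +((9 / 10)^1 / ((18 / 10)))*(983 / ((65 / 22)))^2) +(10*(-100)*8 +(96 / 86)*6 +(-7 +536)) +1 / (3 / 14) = 73170818337445951 / 1527971047200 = 47887.57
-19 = -19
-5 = -5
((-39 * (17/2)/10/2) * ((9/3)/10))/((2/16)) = -1989/50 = -39.78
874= 874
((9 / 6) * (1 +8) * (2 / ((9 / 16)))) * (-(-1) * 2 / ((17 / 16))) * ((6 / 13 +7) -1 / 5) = 724992 / 1105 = 656.10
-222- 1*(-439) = 217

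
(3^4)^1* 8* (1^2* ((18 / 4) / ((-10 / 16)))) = -23328 / 5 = -4665.60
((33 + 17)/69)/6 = 25/207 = 0.12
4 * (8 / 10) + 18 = 21.20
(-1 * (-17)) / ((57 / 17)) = 289 / 57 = 5.07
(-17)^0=1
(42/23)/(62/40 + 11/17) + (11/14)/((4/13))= 1085521/320712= 3.38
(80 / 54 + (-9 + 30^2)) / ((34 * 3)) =24097 / 2754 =8.75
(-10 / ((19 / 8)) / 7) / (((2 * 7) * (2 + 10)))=-0.00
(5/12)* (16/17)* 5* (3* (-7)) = -700/17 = -41.18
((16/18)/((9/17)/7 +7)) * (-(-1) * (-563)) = -267988/3789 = -70.73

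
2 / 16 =1 / 8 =0.12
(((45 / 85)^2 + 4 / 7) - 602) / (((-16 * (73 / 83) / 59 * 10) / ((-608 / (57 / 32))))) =-190571338592 / 2215185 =-86029.54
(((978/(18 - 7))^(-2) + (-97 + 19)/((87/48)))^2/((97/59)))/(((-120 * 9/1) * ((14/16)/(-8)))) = 84068645106573370211/8815865804981279730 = 9.54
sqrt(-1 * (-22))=sqrt(22)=4.69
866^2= 749956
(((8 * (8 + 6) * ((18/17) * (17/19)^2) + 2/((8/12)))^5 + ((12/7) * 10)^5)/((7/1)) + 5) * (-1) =-928572394257646130123527370/721313814164029849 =-1287334827.12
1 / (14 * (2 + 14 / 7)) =0.02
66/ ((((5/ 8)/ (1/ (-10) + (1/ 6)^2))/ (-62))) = 35464/ 75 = 472.85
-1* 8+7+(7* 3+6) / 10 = 17 / 10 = 1.70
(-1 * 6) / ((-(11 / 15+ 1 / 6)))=20 / 3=6.67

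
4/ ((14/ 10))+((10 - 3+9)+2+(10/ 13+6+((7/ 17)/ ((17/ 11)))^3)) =60723392969/ 2196518779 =27.65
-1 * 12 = -12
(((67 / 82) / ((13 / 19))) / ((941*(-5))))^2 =0.00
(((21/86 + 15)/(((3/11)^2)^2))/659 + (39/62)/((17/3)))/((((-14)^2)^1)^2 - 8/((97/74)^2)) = 16283799896489/145724046285886128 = 0.00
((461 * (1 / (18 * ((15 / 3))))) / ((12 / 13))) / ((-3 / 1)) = -5993 / 3240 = -1.85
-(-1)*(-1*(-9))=9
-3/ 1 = -3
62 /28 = 31 /14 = 2.21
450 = 450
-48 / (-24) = 2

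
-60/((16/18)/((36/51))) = -810/17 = -47.65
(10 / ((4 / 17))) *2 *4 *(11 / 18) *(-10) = -18700 / 9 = -2077.78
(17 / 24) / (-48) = -17 / 1152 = -0.01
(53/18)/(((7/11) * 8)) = 0.58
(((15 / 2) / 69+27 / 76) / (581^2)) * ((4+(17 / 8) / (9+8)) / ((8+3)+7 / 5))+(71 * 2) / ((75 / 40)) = 332470949393593 / 4390021312320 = 75.73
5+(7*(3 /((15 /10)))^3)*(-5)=-275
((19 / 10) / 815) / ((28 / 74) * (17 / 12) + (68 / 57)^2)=2284047 / 1919540975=0.00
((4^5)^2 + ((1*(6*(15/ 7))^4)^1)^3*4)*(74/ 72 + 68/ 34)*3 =30784819871925732730064896/ 41523861603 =741376612952144.19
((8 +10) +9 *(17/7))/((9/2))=62/7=8.86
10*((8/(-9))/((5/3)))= -16/3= -5.33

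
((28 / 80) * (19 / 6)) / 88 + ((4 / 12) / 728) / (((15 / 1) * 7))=254251 / 20180160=0.01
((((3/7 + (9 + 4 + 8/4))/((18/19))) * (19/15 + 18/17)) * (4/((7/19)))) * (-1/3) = -1712584/12495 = -137.06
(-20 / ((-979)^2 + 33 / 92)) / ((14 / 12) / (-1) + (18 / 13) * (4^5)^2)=-0.00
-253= -253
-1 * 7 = -7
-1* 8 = -8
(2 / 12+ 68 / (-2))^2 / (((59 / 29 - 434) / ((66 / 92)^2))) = -144602381 / 106028528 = -1.36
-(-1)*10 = 10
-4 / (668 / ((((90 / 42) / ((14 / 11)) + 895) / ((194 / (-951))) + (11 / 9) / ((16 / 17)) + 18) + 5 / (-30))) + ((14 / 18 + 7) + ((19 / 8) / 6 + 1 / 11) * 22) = 5108359147 / 114300144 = 44.69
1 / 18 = 0.06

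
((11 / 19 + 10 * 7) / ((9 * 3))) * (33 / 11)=149 / 19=7.84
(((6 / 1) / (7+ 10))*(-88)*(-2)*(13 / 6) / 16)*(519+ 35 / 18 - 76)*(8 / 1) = 4581148 / 153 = 29942.14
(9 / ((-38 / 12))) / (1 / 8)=-432 / 19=-22.74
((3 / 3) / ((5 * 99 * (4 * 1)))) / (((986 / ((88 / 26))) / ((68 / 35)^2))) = 0.00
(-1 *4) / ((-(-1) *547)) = -4 / 547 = -0.01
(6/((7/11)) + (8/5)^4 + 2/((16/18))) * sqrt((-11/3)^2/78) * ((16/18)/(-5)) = -3509693 * sqrt(78)/23034375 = -1.35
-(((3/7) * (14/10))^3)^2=-729/15625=-0.05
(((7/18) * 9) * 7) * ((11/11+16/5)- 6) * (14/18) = -343/10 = -34.30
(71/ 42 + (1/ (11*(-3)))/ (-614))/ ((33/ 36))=479548/ 260029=1.84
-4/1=-4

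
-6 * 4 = -24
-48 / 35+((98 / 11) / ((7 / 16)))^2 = 1750352 / 4235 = 413.31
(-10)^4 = 10000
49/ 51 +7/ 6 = 217/ 102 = 2.13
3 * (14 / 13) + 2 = 68 / 13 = 5.23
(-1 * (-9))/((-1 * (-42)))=3/14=0.21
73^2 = 5329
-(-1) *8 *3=24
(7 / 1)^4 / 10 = 2401 / 10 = 240.10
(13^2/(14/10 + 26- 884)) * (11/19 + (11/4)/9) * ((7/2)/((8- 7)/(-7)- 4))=25050025/169915176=0.15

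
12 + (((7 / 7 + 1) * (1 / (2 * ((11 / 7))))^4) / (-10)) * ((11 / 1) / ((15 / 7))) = 19149593 / 1597200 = 11.99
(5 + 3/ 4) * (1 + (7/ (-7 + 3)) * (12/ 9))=-23/ 3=-7.67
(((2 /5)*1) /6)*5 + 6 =19 /3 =6.33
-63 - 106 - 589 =-758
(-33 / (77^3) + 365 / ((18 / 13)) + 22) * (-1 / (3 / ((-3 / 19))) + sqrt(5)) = 213366869 / 14194026 + 213366869 * sqrt(5) / 747054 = 653.68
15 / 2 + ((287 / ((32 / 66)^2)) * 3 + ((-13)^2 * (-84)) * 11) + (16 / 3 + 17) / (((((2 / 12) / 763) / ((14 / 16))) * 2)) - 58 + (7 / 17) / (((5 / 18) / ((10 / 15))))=-107812.02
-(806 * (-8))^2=-41576704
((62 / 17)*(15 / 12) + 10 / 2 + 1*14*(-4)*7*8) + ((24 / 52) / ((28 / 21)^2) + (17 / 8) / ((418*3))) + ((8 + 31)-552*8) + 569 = -15373576025 / 2217072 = -6934.18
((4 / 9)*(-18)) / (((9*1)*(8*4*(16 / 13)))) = -13 / 576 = -0.02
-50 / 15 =-10 / 3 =-3.33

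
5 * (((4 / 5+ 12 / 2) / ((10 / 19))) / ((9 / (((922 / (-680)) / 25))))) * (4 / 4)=-8759 / 22500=-0.39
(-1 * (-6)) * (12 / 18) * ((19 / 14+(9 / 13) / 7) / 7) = 530 / 637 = 0.83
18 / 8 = 9 / 4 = 2.25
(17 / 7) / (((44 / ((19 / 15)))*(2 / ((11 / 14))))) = 323 / 11760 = 0.03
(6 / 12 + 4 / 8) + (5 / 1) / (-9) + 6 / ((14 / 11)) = 325 / 63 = 5.16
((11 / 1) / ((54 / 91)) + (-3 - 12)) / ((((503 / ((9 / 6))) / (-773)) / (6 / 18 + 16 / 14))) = -4576933 / 380268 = -12.04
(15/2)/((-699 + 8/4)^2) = 15/971618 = 0.00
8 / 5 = 1.60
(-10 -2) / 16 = -3 / 4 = -0.75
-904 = -904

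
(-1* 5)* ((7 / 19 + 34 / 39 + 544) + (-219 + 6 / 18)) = -1209955 / 741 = -1632.87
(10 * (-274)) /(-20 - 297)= 2740 /317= 8.64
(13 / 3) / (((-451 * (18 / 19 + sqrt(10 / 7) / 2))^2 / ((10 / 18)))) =2083081910 / 40960028315547-24966760 * sqrt(70) / 4551114257283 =0.00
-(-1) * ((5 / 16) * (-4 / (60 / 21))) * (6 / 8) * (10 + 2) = -63 / 16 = -3.94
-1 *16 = -16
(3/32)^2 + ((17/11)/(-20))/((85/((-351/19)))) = 136881/5350400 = 0.03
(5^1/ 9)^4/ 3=625/ 19683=0.03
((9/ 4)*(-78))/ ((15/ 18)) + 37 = -868/ 5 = -173.60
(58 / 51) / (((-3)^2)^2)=58 / 4131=0.01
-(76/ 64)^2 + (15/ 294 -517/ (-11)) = 572519/ 12544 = 45.64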